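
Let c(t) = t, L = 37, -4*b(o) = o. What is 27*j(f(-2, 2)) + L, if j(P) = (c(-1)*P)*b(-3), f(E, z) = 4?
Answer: -44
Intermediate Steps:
b(o) = -o/4
j(P) = -3*P/4 (j(P) = (-P)*(-¼*(-3)) = -P*(¾) = -3*P/4)
27*j(f(-2, 2)) + L = 27*(-¾*4) + 37 = 27*(-3) + 37 = -81 + 37 = -44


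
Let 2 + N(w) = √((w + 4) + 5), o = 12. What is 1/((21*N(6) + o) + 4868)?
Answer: 4838/23399629 - 21*√15/23399629 ≈ 0.00020328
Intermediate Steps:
N(w) = -2 + √(9 + w) (N(w) = -2 + √((w + 4) + 5) = -2 + √((4 + w) + 5) = -2 + √(9 + w))
1/((21*N(6) + o) + 4868) = 1/((21*(-2 + √(9 + 6)) + 12) + 4868) = 1/((21*(-2 + √15) + 12) + 4868) = 1/(((-42 + 21*√15) + 12) + 4868) = 1/((-30 + 21*√15) + 4868) = 1/(4838 + 21*√15)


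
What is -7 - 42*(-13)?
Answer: 539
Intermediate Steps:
-7 - 42*(-13) = -7 + 546 = 539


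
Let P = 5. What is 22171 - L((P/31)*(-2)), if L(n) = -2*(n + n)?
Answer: 687261/31 ≈ 22170.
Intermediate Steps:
L(n) = -4*n
22171 - L((P/31)*(-2)) = 22171 - (-4)*(5/31)*(-2) = 22171 - (-4)*(-10)/31 = 22171 - 1*40/31 = 22171 - 40/31 = 687261/31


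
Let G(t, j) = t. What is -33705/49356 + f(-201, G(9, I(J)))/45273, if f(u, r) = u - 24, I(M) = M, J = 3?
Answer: -56927095/82759044 ≈ -0.68787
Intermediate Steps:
f(u, r) = -24 + u
-33705/49356 + f(-201, G(9, I(J)))/45273 = -33705/49356 + (-24 - 201)/45273 = -33705*1/49356 - 225*1/45273 = -3745/5484 - 75/15091 = -56927095/82759044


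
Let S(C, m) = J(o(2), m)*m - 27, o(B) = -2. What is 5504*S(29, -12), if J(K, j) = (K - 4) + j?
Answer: 1040256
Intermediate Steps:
J(K, j) = -4 + K + j (J(K, j) = (-4 + K) + j = -4 + K + j)
S(C, m) = -27 + m*(-6 + m) (S(C, m) = (-4 - 2 + m)*m - 27 = (-6 + m)*m - 27 = m*(-6 + m) - 27 = -27 + m*(-6 + m))
5504*S(29, -12) = 5504*(-27 - 12*(-6 - 12)) = 5504*(-27 - 12*(-18)) = 5504*(-27 + 216) = 5504*189 = 1040256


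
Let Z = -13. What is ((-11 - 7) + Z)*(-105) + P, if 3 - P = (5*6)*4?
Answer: 3138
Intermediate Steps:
P = -117 (P = 3 - 5*6*4 = 3 - 30*4 = 3 - 1*120 = 3 - 120 = -117)
((-11 - 7) + Z)*(-105) + P = ((-11 - 7) - 13)*(-105) - 117 = (-18 - 13)*(-105) - 117 = -31*(-105) - 117 = 3255 - 117 = 3138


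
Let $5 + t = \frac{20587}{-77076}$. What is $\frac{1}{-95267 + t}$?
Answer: $- \frac{77076}{7343205259} \approx -1.0496 \cdot 10^{-5}$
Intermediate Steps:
$t = - \frac{405967}{77076}$ ($t = -5 + \frac{20587}{-77076} = -5 + 20587 \left(- \frac{1}{77076}\right) = -5 - \frac{20587}{77076} = - \frac{405967}{77076} \approx -5.2671$)
$\frac{1}{-95267 + t} = \frac{1}{-95267 - \frac{405967}{77076}} = \frac{1}{- \frac{7343205259}{77076}} = - \frac{77076}{7343205259}$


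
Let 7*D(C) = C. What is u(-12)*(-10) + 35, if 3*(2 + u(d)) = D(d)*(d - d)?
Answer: 55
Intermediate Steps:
D(C) = C/7
u(d) = -2 (u(d) = -2 + ((d/7)*(d - d))/3 = -2 + ((d/7)*0)/3 = -2 + (⅓)*0 = -2 + 0 = -2)
u(-12)*(-10) + 35 = -2*(-10) + 35 = 20 + 35 = 55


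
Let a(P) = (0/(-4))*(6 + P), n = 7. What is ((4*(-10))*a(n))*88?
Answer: 0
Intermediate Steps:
a(P) = 0 (a(P) = (0*(-¼))*(6 + P) = 0*(6 + P) = 0)
((4*(-10))*a(n))*88 = ((4*(-10))*0)*88 = -40*0*88 = 0*88 = 0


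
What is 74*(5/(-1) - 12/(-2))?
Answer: 74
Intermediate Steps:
74*(5/(-1) - 12/(-2)) = 74*(5*(-1) - 12*(-½)) = 74*(-5 + 6) = 74*1 = 74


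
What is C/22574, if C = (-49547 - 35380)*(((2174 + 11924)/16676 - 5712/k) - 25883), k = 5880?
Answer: 641493773190309/6587770420 ≈ 97377.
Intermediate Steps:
C = 641493773190309/291830 (C = (-49547 - 35380)*(((2174 + 11924)/16676 - 5712/5880) - 25883) = -84927*((14098*(1/16676) - 5712*1/5880) - 25883) = -84927*((7049/8338 - 34/35) - 25883) = -84927*(-36777/291830 - 25883) = -84927*(-7553472667/291830) = 641493773190309/291830 ≈ 2.1982e+9)
C/22574 = (641493773190309/291830)/22574 = (641493773190309/291830)*(1/22574) = 641493773190309/6587770420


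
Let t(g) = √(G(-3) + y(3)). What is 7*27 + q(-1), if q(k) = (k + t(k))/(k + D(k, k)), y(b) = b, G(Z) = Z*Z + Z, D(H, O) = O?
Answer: 188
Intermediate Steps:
G(Z) = Z + Z² (G(Z) = Z² + Z = Z + Z²)
t(g) = 3 (t(g) = √(-3*(1 - 3) + 3) = √(-3*(-2) + 3) = √(6 + 3) = √9 = 3)
q(k) = (3 + k)/(2*k) (q(k) = (k + 3)/(k + k) = (3 + k)/((2*k)) = (3 + k)*(1/(2*k)) = (3 + k)/(2*k))
7*27 + q(-1) = 7*27 + (½)*(3 - 1)/(-1) = 189 + (½)*(-1)*2 = 189 - 1 = 188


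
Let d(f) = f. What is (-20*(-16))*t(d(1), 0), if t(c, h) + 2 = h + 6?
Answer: 1280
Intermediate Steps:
t(c, h) = 4 + h (t(c, h) = -2 + (h + 6) = -2 + (6 + h) = 4 + h)
(-20*(-16))*t(d(1), 0) = (-20*(-16))*(4 + 0) = 320*4 = 1280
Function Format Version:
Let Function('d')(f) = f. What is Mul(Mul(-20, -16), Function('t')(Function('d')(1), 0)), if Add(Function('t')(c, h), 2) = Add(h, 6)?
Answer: 1280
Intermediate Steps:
Function('t')(c, h) = Add(4, h) (Function('t')(c, h) = Add(-2, Add(h, 6)) = Add(-2, Add(6, h)) = Add(4, h))
Mul(Mul(-20, -16), Function('t')(Function('d')(1), 0)) = Mul(Mul(-20, -16), Add(4, 0)) = Mul(320, 4) = 1280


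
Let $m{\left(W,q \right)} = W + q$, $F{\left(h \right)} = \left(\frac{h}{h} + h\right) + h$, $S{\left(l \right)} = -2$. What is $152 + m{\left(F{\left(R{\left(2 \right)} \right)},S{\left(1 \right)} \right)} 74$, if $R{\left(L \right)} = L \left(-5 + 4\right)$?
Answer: $-218$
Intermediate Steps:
$R{\left(L \right)} = - L$ ($R{\left(L \right)} = L \left(-1\right) = - L$)
$F{\left(h \right)} = 1 + 2 h$ ($F{\left(h \right)} = \left(1 + h\right) + h = 1 + 2 h$)
$152 + m{\left(F{\left(R{\left(2 \right)} \right)},S{\left(1 \right)} \right)} 74 = 152 + \left(\left(1 + 2 \left(\left(-1\right) 2\right)\right) - 2\right) 74 = 152 + \left(\left(1 + 2 \left(-2\right)\right) - 2\right) 74 = 152 + \left(\left(1 - 4\right) - 2\right) 74 = 152 + \left(-3 - 2\right) 74 = 152 - 370 = -218$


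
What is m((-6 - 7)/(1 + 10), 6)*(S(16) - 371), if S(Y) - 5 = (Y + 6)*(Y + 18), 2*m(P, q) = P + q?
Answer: 10123/11 ≈ 920.27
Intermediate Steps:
m(P, q) = P/2 + q/2 (m(P, q) = (P + q)/2 = P/2 + q/2)
S(Y) = 5 + (6 + Y)*(18 + Y) (S(Y) = 5 + (Y + 6)*(Y + 18) = 5 + (6 + Y)*(18 + Y))
m((-6 - 7)/(1 + 10), 6)*(S(16) - 371) = (((-6 - 7)/(1 + 10))/2 + (1/2)*6)*((113 + 16**2 + 24*16) - 371) = ((-13/11)/2 + 3)*((113 + 256 + 384) - 371) = ((-13*1/11)/2 + 3)*(753 - 371) = ((1/2)*(-13/11) + 3)*382 = (-13/22 + 3)*382 = (53/22)*382 = 10123/11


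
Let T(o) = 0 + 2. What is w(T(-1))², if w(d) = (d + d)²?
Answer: 256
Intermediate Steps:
T(o) = 2
w(d) = 4*d² (w(d) = (2*d)² = 4*d²)
w(T(-1))² = (4*2²)² = (4*4)² = 16² = 256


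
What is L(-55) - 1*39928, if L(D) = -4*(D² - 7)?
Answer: -52000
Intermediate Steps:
L(D) = 28 - 4*D² (L(D) = -4*(-7 + D²) = 28 - 4*D²)
L(-55) - 1*39928 = (28 - 4*(-55)²) - 1*39928 = (28 - 4*3025) - 39928 = (28 - 12100) - 39928 = -12072 - 39928 = -52000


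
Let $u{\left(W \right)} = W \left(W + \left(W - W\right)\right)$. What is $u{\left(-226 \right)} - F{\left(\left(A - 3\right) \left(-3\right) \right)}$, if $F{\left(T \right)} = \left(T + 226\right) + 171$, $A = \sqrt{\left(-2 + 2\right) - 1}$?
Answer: $50670 + 3 i \approx 50670.0 + 3.0 i$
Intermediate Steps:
$A = i$ ($A = \sqrt{0 - 1} = \sqrt{-1} = i \approx 1.0 i$)
$F{\left(T \right)} = 397 + T$ ($F{\left(T \right)} = \left(226 + T\right) + 171 = 397 + T$)
$u{\left(W \right)} = W^{2}$ ($u{\left(W \right)} = W \left(W + 0\right) = W W = W^{2}$)
$u{\left(-226 \right)} - F{\left(\left(A - 3\right) \left(-3\right) \right)} = \left(-226\right)^{2} - \left(397 + \left(i - 3\right) \left(-3\right)\right) = 51076 - \left(397 + \left(-3 + i\right) \left(-3\right)\right) = 51076 - \left(397 + \left(9 - 3 i\right)\right) = 51076 - \left(406 - 3 i\right) = 50670 + 3 i$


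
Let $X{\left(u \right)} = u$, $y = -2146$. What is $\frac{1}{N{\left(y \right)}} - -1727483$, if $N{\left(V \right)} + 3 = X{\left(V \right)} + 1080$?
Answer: $\frac{1846679326}{1069} \approx 1.7275 \cdot 10^{6}$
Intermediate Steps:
$N{\left(V \right)} = 1077 + V$ ($N{\left(V \right)} = -3 + \left(V + 1080\right) = -3 + \left(1080 + V\right) = 1077 + V$)
$\frac{1}{N{\left(y \right)}} - -1727483 = \frac{1}{1077 - 2146} - -1727483 = \frac{1}{-1069} + 1727483 = - \frac{1}{1069} + 1727483 = \frac{1846679326}{1069}$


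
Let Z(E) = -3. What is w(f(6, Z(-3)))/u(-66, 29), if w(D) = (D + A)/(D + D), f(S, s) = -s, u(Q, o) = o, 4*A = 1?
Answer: 13/696 ≈ 0.018678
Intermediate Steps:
A = ¼ (A = (¼)*1 = ¼ ≈ 0.25000)
w(D) = (¼ + D)/(2*D) (w(D) = (D + ¼)/(D + D) = (¼ + D)/((2*D)) = (¼ + D)*(1/(2*D)) = (¼ + D)/(2*D))
w(f(6, Z(-3)))/u(-66, 29) = ((1 + 4*(-1*(-3)))/(8*((-1*(-3)))))/29 = ((⅛)*(1 + 4*3)/3)*(1/29) = ((⅛)*(⅓)*(1 + 12))*(1/29) = ((⅛)*(⅓)*13)*(1/29) = (13/24)*(1/29) = 13/696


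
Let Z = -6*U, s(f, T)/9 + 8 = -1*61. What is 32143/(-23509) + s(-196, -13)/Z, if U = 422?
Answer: -22262329/19841596 ≈ -1.1220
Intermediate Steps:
s(f, T) = -621 (s(f, T) = -72 + 9*(-1*61) = -72 + 9*(-61) = -72 - 549 = -621)
Z = -2532 (Z = -6*422 = -2532)
32143/(-23509) + s(-196, -13)/Z = 32143/(-23509) - 621/(-2532) = 32143*(-1/23509) - 621*(-1/2532) = -32143/23509 + 207/844 = -22262329/19841596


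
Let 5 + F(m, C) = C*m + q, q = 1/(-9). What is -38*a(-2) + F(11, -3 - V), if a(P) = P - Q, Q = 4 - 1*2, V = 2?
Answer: 827/9 ≈ 91.889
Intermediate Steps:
q = -1/9 ≈ -0.11111
Q = 2 (Q = 4 - 2 = 2)
F(m, C) = -46/9 + C*m (F(m, C) = -5 + (C*m - 1/9) = -5 + (-1/9 + C*m) = -46/9 + C*m)
a(P) = -2 + P (a(P) = P - 1*2 = P - 2 = -2 + P)
-38*a(-2) + F(11, -3 - V) = -38*(-2 - 2) + (-46/9 + (-3 - 1*2)*11) = -38*(-4) + (-46/9 + (-3 - 2)*11) = 152 + (-46/9 - 5*11) = 152 + (-46/9 - 55) = 152 - 541/9 = 827/9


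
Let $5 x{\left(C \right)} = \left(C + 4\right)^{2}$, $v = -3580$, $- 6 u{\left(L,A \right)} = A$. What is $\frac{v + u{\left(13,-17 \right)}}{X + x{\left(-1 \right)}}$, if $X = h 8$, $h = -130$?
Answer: $\frac{107315}{31146} \approx 3.4455$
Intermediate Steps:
$u{\left(L,A \right)} = - \frac{A}{6}$
$x{\left(C \right)} = \frac{\left(4 + C\right)^{2}}{5}$ ($x{\left(C \right)} = \frac{\left(C + 4\right)^{2}}{5} = \frac{\left(4 + C\right)^{2}}{5}$)
$X = -1040$ ($X = \left(-130\right) 8 = -1040$)
$\frac{v + u{\left(13,-17 \right)}}{X + x{\left(-1 \right)}} = \frac{-3580 - - \frac{17}{6}}{-1040 + \frac{\left(4 - 1\right)^{2}}{5}} = \frac{-3580 + \frac{17}{6}}{-1040 + \frac{3^{2}}{5}} = - \frac{21463}{6 \left(-1040 + \frac{1}{5} \cdot 9\right)} = - \frac{21463}{6 \left(-1040 + \frac{9}{5}\right)} = - \frac{21463}{6 \left(- \frac{5191}{5}\right)} = \left(- \frac{21463}{6}\right) \left(- \frac{5}{5191}\right) = \frac{107315}{31146}$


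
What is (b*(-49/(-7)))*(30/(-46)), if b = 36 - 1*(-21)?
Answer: -5985/23 ≈ -260.22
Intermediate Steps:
b = 57 (b = 36 + 21 = 57)
(b*(-49/(-7)))*(30/(-46)) = (57*(-49/(-7)))*(30/(-46)) = (57*(-49*(-⅐)))*(30*(-1/46)) = (57*7)*(-15/23) = 399*(-15/23) = -5985/23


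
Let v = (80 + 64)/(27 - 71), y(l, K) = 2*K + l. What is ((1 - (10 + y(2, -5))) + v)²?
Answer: 2209/121 ≈ 18.256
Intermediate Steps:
y(l, K) = l + 2*K
v = -36/11 (v = 144/(-44) = 144*(-1/44) = -36/11 ≈ -3.2727)
((1 - (10 + y(2, -5))) + v)² = ((1 - (10 + (2 + 2*(-5)))) - 36/11)² = ((1 - (10 + (2 - 10))) - 36/11)² = ((1 - (10 - 8)) - 36/11)² = ((1 - 1*2) - 36/11)² = ((1 - 2) - 36/11)² = (-1 - 36/11)² = (-47/11)² = 2209/121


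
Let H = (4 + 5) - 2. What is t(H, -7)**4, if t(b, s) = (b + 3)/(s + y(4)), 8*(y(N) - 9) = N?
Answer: 256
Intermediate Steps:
H = 7 (H = 9 - 2 = 7)
y(N) = 9 + N/8
t(b, s) = (3 + b)/(19/2 + s) (t(b, s) = (b + 3)/(s + (9 + (1/8)*4)) = (3 + b)/(s + (9 + 1/2)) = (3 + b)/(s + 19/2) = (3 + b)/(19/2 + s))
t(H, -7)**4 = (2*(3 + 7)/(19 + 2*(-7)))**4 = (2*10/(19 - 14))**4 = (2*10/5)**4 = (2*(1/5)*10)**4 = 4**4 = 256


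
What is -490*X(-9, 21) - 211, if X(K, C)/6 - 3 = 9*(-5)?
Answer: 123269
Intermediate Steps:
X(K, C) = -252 (X(K, C) = 18 + 6*(9*(-5)) = 18 + 6*(-45) = 18 - 270 = -252)
-490*X(-9, 21) - 211 = -490*(-252) - 211 = 123480 - 211 = 123269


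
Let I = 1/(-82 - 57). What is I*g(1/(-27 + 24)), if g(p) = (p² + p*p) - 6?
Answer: 52/1251 ≈ 0.041567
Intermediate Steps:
I = -1/139 (I = 1/(-139) = -1/139 ≈ -0.0071942)
g(p) = -6 + 2*p² (g(p) = (p² + p²) - 6 = 2*p² - 6 = -6 + 2*p²)
I*g(1/(-27 + 24)) = -(-6 + 2*(1/(-27 + 24))²)/139 = -(-6 + 2*(1/(-3))²)/139 = -(-6 + 2*(-⅓)²)/139 = -(-6 + 2*(⅑))/139 = -(-6 + 2/9)/139 = -1/139*(-52/9) = 52/1251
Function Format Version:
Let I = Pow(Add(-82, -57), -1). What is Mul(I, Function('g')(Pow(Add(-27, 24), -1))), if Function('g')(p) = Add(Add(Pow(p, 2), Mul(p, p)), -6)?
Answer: Rational(52, 1251) ≈ 0.041567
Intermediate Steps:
I = Rational(-1, 139) (I = Pow(-139, -1) = Rational(-1, 139) ≈ -0.0071942)
Function('g')(p) = Add(-6, Mul(2, Pow(p, 2))) (Function('g')(p) = Add(Add(Pow(p, 2), Pow(p, 2)), -6) = Add(Mul(2, Pow(p, 2)), -6) = Add(-6, Mul(2, Pow(p, 2))))
Mul(I, Function('g')(Pow(Add(-27, 24), -1))) = Mul(Rational(-1, 139), Add(-6, Mul(2, Pow(Pow(Add(-27, 24), -1), 2)))) = Mul(Rational(-1, 139), Add(-6, Mul(2, Pow(Pow(-3, -1), 2)))) = Mul(Rational(-1, 139), Add(-6, Mul(2, Pow(Rational(-1, 3), 2)))) = Mul(Rational(-1, 139), Add(-6, Mul(2, Rational(1, 9)))) = Mul(Rational(-1, 139), Add(-6, Rational(2, 9))) = Mul(Rational(-1, 139), Rational(-52, 9)) = Rational(52, 1251)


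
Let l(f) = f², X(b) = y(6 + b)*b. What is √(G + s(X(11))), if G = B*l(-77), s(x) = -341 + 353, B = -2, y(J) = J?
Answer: I*√11846 ≈ 108.84*I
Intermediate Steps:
X(b) = b*(6 + b) (X(b) = (6 + b)*b = b*(6 + b))
s(x) = 12
G = -11858 (G = -2*(-77)² = -2*5929 = -11858)
√(G + s(X(11))) = √(-11858 + 12) = √(-11846) = I*√11846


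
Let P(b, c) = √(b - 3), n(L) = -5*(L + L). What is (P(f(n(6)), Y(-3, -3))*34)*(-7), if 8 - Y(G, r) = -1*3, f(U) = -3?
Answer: -238*I*√6 ≈ -582.98*I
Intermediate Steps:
n(L) = -10*L
Y(G, r) = 11 (Y(G, r) = 8 - (-1)*3 = 8 - 1*(-3) = 8 + 3 = 11)
P(b, c) = √(-3 + b)
(P(f(n(6)), Y(-3, -3))*34)*(-7) = (√(-3 - 3)*34)*(-7) = (√(-6)*34)*(-7) = ((I*√6)*34)*(-7) = (34*I*√6)*(-7) = -238*I*√6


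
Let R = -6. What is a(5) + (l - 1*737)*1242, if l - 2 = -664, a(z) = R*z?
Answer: -1737588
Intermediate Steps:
a(z) = -6*z
l = -662 (l = 2 - 664 = -662)
a(5) + (l - 1*737)*1242 = -6*5 + (-662 - 1*737)*1242 = -30 + (-662 - 737)*1242 = -30 - 1399*1242 = -30 - 1737558 = -1737588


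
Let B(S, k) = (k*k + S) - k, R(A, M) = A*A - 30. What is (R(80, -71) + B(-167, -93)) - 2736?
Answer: 12209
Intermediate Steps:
R(A, M) = -30 + A² (R(A, M) = A² - 30 = -30 + A²)
B(S, k) = S + k² - k (B(S, k) = (k² + S) - k = (S + k²) - k = S + k² - k)
(R(80, -71) + B(-167, -93)) - 2736 = ((-30 + 80²) + (-167 + (-93)² - 1*(-93))) - 2736 = ((-30 + 6400) + (-167 + 8649 + 93)) - 2736 = (6370 + 8575) - 2736 = 14945 - 2736 = 12209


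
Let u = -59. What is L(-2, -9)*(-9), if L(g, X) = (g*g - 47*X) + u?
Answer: -3312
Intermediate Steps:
L(g, X) = -59 + g² - 47*X (L(g, X) = (g*g - 47*X) - 59 = (g² - 47*X) - 59 = -59 + g² - 47*X)
L(-2, -9)*(-9) = (-59 + (-2)² - 47*(-9))*(-9) = (-59 + 4 + 423)*(-9) = 368*(-9) = -3312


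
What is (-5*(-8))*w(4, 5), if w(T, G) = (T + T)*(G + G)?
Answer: 3200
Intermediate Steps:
w(T, G) = 4*G*T (w(T, G) = (2*T)*(2*G) = 4*G*T)
(-5*(-8))*w(4, 5) = (-5*(-8))*(4*5*4) = 40*80 = 3200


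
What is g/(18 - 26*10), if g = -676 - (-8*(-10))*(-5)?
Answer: 138/121 ≈ 1.1405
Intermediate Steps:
g = -276 (g = -676 - 80*(-5) = -676 - 1*(-400) = -676 + 400 = -276)
g/(18 - 26*10) = -276/(18 - 26*10) = -276/(18 - 260) = -276/(-242) = -276*(-1/242) = 138/121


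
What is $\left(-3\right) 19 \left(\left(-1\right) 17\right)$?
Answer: $969$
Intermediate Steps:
$\left(-3\right) 19 \left(\left(-1\right) 17\right) = \left(-57\right) \left(-17\right) = 969$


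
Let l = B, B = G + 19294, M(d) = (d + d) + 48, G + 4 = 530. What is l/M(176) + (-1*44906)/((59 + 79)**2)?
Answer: 4493621/95220 ≈ 47.192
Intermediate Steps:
G = 526 (G = -4 + 530 = 526)
M(d) = 48 + 2*d (M(d) = 2*d + 48 = 48 + 2*d)
B = 19820 (B = 526 + 19294 = 19820)
l = 19820
l/M(176) + (-1*44906)/((59 + 79)**2) = 19820/(48 + 2*176) + (-1*44906)/((59 + 79)**2) = 19820/(48 + 352) - 44906/(138**2) = 19820/400 - 44906/19044 = 19820*(1/400) - 44906*1/19044 = 991/20 - 22453/9522 = 4493621/95220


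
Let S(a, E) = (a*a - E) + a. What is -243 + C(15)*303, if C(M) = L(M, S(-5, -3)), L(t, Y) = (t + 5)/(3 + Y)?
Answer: -129/13 ≈ -9.9231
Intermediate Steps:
S(a, E) = a + a² - E (S(a, E) = (a² - E) + a = a + a² - E)
L(t, Y) = (5 + t)/(3 + Y)
C(M) = 5/26 + M/26 (C(M) = (5 + M)/(3 + (-5 + (-5)² - 1*(-3))) = (5 + M)/(3 + (-5 + 25 + 3)) = (5 + M)/(3 + 23) = (5 + M)/26 = 5/26 + M/26)
-243 + C(15)*303 = -243 + (5/26 + (1/26)*15)*303 = -243 + (5/26 + 15/26)*303 = -243 + (10/13)*303 = -243 + 3030/13 = -129/13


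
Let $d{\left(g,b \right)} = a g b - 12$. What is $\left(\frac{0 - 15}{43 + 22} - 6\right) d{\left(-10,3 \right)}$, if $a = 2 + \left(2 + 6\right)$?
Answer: $1944$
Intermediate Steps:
$a = 10$ ($a = 2 + 8 = 10$)
$d{\left(g,b \right)} = -12 + 10 b g$ ($d{\left(g,b \right)} = 10 g b - 12 = 10 b g - 12 = -12 + 10 b g$)
$\left(\frac{0 - 15}{43 + 22} - 6\right) d{\left(-10,3 \right)} = \left(\frac{0 - 15}{43 + 22} - 6\right) \left(-12 + 10 \cdot 3 \left(-10\right)\right) = \left(- \frac{15}{65} - 6\right) \left(-12 - 300\right) = \left(\left(-15\right) \frac{1}{65} - 6\right) \left(-312\right) = \left(- \frac{3}{13} - 6\right) \left(-312\right) = \left(- \frac{81}{13}\right) \left(-312\right) = 1944$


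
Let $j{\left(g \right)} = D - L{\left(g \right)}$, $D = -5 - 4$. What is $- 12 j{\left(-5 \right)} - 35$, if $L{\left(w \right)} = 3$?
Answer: $109$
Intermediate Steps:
$D = -9$ ($D = -5 - 4 = -9$)
$j{\left(g \right)} = -12$ ($j{\left(g \right)} = -9 - 3 = -12$)
$- 12 j{\left(-5 \right)} - 35 = \left(-12\right) \left(-12\right) - 35 = 144 - 35 = 109$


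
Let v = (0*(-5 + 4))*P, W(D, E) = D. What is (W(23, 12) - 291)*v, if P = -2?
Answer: 0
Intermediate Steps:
v = 0 (v = (0*(-5 + 4))*(-2) = (0*(-1))*(-2) = 0*(-2) = 0)
(W(23, 12) - 291)*v = (23 - 291)*0 = -268*0 = 0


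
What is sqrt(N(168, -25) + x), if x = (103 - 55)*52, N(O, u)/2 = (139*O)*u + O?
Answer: 4*I*sqrt(72798) ≈ 1079.2*I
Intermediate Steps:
N(O, u) = 2*O + 278*O*u (N(O, u) = 2*((139*O)*u + O) = 2*(139*O*u + O) = 2*(O + 139*O*u) = 2*O + 278*O*u)
x = 2496 (x = 48*52 = 2496)
sqrt(N(168, -25) + x) = sqrt(2*168*(1 + 139*(-25)) + 2496) = sqrt(2*168*(1 - 3475) + 2496) = sqrt(2*168*(-3474) + 2496) = sqrt(-1167264 + 2496) = sqrt(-1164768) = 4*I*sqrt(72798)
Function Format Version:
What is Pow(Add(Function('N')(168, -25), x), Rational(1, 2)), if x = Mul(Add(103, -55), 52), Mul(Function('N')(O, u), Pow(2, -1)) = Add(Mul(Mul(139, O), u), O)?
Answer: Mul(4, I, Pow(72798, Rational(1, 2))) ≈ Mul(1079.2, I)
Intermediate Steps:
Function('N')(O, u) = Add(Mul(2, O), Mul(278, O, u)) (Function('N')(O, u) = Mul(2, Add(Mul(Mul(139, O), u), O)) = Mul(2, Add(Mul(139, O, u), O)) = Mul(2, Add(O, Mul(139, O, u))) = Add(Mul(2, O), Mul(278, O, u)))
x = 2496 (x = Mul(48, 52) = 2496)
Pow(Add(Function('N')(168, -25), x), Rational(1, 2)) = Pow(Add(Mul(2, 168, Add(1, Mul(139, -25))), 2496), Rational(1, 2)) = Pow(Add(Mul(2, 168, Add(1, -3475)), 2496), Rational(1, 2)) = Pow(Add(Mul(2, 168, -3474), 2496), Rational(1, 2)) = Pow(Add(-1167264, 2496), Rational(1, 2)) = Pow(-1164768, Rational(1, 2)) = Mul(4, I, Pow(72798, Rational(1, 2)))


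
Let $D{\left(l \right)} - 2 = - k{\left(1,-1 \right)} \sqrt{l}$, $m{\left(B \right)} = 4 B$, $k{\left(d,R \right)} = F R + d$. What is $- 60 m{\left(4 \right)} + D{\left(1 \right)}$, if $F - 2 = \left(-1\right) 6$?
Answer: $-963$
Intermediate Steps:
$F = -4$ ($F = 2 - 6 = -4$)
$k{\left(d,R \right)} = d - 4 R$ ($k{\left(d,R \right)} = - 4 R + d = d - 4 R$)
$D{\left(l \right)} = 2 - 5 \sqrt{l}$ ($D{\left(l \right)} = 2 - \left(1 - -4\right) \sqrt{l} = 2 - \left(1 + 4\right) \sqrt{l} = 2 - 5 \sqrt{l}$)
$- 60 m{\left(4 \right)} + D{\left(1 \right)} = - 60 \cdot 4 \cdot 4 + \left(2 - 5 \sqrt{1}\right) = \left(-60\right) 16 + \left(2 - 5\right) = -960 + \left(2 - 5\right) = -960 - 3 = -963$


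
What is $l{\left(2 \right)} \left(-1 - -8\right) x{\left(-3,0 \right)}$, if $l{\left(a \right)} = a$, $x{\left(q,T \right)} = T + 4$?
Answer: $56$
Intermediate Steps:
$x{\left(q,T \right)} = 4 + T$
$l{\left(2 \right)} \left(-1 - -8\right) x{\left(-3,0 \right)} = 2 \left(-1 - -8\right) \left(4 + 0\right) = 2 \left(-1 + 8\right) 4 = 2 \cdot 7 \cdot 4 = 14 \cdot 4 = 56$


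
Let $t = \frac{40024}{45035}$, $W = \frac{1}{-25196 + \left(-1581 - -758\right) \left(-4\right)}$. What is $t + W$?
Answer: $\frac{876640661}{986446640} \approx 0.88869$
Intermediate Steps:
$W = - \frac{1}{21904}$ ($W = \frac{1}{-25196 + \left(-1581 + 758\right) \left(-4\right)} = \frac{1}{-25196 - -3292} = \frac{1}{-25196 + 3292} = \frac{1}{-21904} = - \frac{1}{21904} \approx -4.5654 \cdot 10^{-5}$)
$t = \frac{40024}{45035}$ ($t = 40024 \cdot \frac{1}{45035} = \frac{40024}{45035} \approx 0.88873$)
$t + W = \frac{40024}{45035} - \frac{1}{21904} = \frac{876640661}{986446640}$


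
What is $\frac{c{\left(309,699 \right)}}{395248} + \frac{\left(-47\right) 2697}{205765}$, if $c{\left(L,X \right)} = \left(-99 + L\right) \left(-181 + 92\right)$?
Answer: $- \frac{3853356363}{5809157480} \approx -0.66332$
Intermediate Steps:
$c{\left(L,X \right)} = 8811 - 89 L$ ($c{\left(L,X \right)} = \left(-99 + L\right) \left(-89\right) = 8811 - 89 L$)
$\frac{c{\left(309,699 \right)}}{395248} + \frac{\left(-47\right) 2697}{205765} = \frac{8811 - 27501}{395248} + \frac{\left(-47\right) 2697}{205765} = \left(8811 - 27501\right) \frac{1}{395248} - \frac{126759}{205765} = \left(-18690\right) \frac{1}{395248} - \frac{126759}{205765} = - \frac{1335}{28232} - \frac{126759}{205765} = - \frac{3853356363}{5809157480}$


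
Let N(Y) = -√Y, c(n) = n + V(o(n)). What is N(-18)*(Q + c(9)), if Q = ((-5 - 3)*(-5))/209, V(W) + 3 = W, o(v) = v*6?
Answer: -37740*I*√2/209 ≈ -255.37*I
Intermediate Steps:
o(v) = 6*v
V(W) = -3 + W
c(n) = -3 + 7*n (c(n) = n + (-3 + 6*n) = -3 + 7*n)
Q = 40/209 (Q = -8*(-5)*(1/209) = 40*(1/209) = 40/209 ≈ 0.19139)
N(-18)*(Q + c(9)) = (-√(-18))*(40/209 + (-3 + 7*9)) = (-3*I*√2)*(40/209 + (-3 + 63)) = (-3*I*√2)*(40/209 + 60) = -3*I*√2*(12580/209) = -37740*I*√2/209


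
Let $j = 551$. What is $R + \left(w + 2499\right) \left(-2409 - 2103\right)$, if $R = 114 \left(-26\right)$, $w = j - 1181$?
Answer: $-8435892$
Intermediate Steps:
$w = -630$ ($w = 551 - 1181 = -630$)
$R = -2964$
$R + \left(w + 2499\right) \left(-2409 - 2103\right) = -2964 + \left(-630 + 2499\right) \left(-2409 - 2103\right) = -2964 + 1869 \left(-4512\right) = -2964 - 8432928 = -8435892$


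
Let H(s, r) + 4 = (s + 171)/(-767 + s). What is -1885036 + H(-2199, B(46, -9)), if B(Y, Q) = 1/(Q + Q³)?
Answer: -2795513306/1483 ≈ -1.8850e+6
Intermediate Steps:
H(s, r) = -4 + (171 + s)/(-767 + s) (H(s, r) = -4 + (s + 171)/(-767 + s) = -4 + (171 + s)/(-767 + s))
-1885036 + H(-2199, B(46, -9)) = -1885036 + (3239 - 3*(-2199))/(-767 - 2199) = -1885036 + (3239 + 6597)/(-2966) = -1885036 - 1/2966*9836 = -1885036 - 4918/1483 = -2795513306/1483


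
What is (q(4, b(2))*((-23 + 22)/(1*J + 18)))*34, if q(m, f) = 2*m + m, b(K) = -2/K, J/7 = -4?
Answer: 204/5 ≈ 40.800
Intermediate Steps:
J = -28 (J = 7*(-4) = -28)
q(m, f) = 3*m
(q(4, b(2))*((-23 + 22)/(1*J + 18)))*34 = ((3*4)*((-23 + 22)/(1*(-28) + 18)))*34 = (12*(-1/(-28 + 18)))*34 = (12*(-1/(-10)))*34 = (12*(-1*(-1/10)))*34 = (12*(1/10))*34 = (6/5)*34 = 204/5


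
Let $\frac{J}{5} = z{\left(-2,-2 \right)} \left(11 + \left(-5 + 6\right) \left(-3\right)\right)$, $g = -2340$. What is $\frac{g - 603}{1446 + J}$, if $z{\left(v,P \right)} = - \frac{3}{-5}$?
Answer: $- \frac{981}{490} \approx -2.002$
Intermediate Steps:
$z{\left(v,P \right)} = \frac{3}{5}$ ($z{\left(v,P \right)} = \left(-3\right) \left(- \frac{1}{5}\right) = \frac{3}{5}$)
$J = 24$ ($J = 5 \frac{3 \left(11 + \left(-5 + 6\right) \left(-3\right)\right)}{5} = 5 \frac{3 \left(11 + 1 \left(-3\right)\right)}{5} = 5 \frac{3 \left(11 - 3\right)}{5} = 5 \cdot \frac{3}{5} \cdot 8 = 5 \cdot \frac{24}{5} = 24$)
$\frac{g - 603}{1446 + J} = \frac{-2340 - 603}{1446 + 24} = - \frac{2943}{1470} = \left(-2943\right) \frac{1}{1470} = - \frac{981}{490}$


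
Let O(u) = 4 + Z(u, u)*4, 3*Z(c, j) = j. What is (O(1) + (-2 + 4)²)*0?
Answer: 0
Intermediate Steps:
Z(c, j) = j/3
O(u) = 4 + 4*u/3 (O(u) = 4 + (u/3)*4 = 4 + 4*u/3)
(O(1) + (-2 + 4)²)*0 = ((4 + (4/3)*1) + (-2 + 4)²)*0 = ((4 + 4/3) + 2²)*0 = (16/3 + 4)*0 = (28/3)*0 = 0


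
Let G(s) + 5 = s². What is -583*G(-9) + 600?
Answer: -43708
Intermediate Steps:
G(s) = -5 + s²
-583*G(-9) + 600 = -583*(-5 + (-9)²) + 600 = -583*(-5 + 81) + 600 = -583*76 + 600 = -44308 + 600 = -43708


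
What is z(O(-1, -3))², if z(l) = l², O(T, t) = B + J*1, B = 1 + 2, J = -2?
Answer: 1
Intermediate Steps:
B = 3
O(T, t) = 1 (O(T, t) = 3 - 2*1 = 3 - 2 = 1)
z(O(-1, -3))² = (1²)² = 1² = 1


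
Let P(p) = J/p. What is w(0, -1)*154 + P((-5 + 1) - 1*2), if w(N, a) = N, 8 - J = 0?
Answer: -4/3 ≈ -1.3333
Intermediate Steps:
J = 8 (J = 8 - 1*0 = 8 + 0 = 8)
P(p) = 8/p
w(0, -1)*154 + P((-5 + 1) - 1*2) = 0*154 + 8/((-5 + 1) - 1*2) = 0 + 8/(-4 - 2) = 0 + 8/(-6) = 0 + 8*(-⅙) = 0 - 4/3 = -4/3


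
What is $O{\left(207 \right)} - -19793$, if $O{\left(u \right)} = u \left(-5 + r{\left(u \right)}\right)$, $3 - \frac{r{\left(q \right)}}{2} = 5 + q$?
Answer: $-67768$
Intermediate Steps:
$r{\left(q \right)} = -4 - 2 q$ ($r{\left(q \right)} = 6 - 2 \left(5 + q\right) = 6 - \left(10 + 2 q\right) = -4 - 2 q$)
$O{\left(u \right)} = u \left(-9 - 2 u\right)$ ($O{\left(u \right)} = u \left(-5 - \left(4 + 2 u\right)\right) = u \left(-9 - 2 u\right)$)
$O{\left(207 \right)} - -19793 = \left(-1\right) 207 \left(9 + 2 \cdot 207\right) - -19793 = \left(-1\right) 207 \left(9 + 414\right) + 19793 = \left(-1\right) 207 \cdot 423 + 19793 = -87561 + 19793 = -67768$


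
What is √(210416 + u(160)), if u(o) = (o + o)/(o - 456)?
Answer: 2*√72014506/37 ≈ 458.71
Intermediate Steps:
u(o) = 2*o/(-456 + o) (u(o) = (2*o)/(-456 + o) = 2*o/(-456 + o))
√(210416 + u(160)) = √(210416 + 2*160/(-456 + 160)) = √(210416 + 2*160/(-296)) = √(210416 + 2*160*(-1/296)) = √(210416 - 40/37) = √(7785352/37) = 2*√72014506/37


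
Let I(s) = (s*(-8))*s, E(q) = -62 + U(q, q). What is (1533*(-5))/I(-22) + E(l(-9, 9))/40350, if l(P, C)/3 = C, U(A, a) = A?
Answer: 30914723/15623520 ≈ 1.9787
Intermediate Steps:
l(P, C) = 3*C
E(q) = -62 + q
I(s) = -8*s² (I(s) = (-8*s)*s = -8*s²)
(1533*(-5))/I(-22) + E(l(-9, 9))/40350 = (1533*(-5))/((-8*(-22)²)) + (-62 + 3*9)/40350 = -7665/((-8*484)) + (-62 + 27)*(1/40350) = -7665/(-3872) - 35*1/40350 = -7665*(-1/3872) - 7/8070 = 7665/3872 - 7/8070 = 30914723/15623520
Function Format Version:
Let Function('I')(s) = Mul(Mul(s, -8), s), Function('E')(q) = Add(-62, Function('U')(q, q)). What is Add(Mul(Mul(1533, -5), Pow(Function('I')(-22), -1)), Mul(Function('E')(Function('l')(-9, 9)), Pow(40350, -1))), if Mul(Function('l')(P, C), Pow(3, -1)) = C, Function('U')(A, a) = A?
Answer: Rational(30914723, 15623520) ≈ 1.9787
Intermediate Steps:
Function('l')(P, C) = Mul(3, C)
Function('E')(q) = Add(-62, q)
Function('I')(s) = Mul(-8, Pow(s, 2)) (Function('I')(s) = Mul(Mul(-8, s), s) = Mul(-8, Pow(s, 2)))
Add(Mul(Mul(1533, -5), Pow(Function('I')(-22), -1)), Mul(Function('E')(Function('l')(-9, 9)), Pow(40350, -1))) = Add(Mul(Mul(1533, -5), Pow(Mul(-8, Pow(-22, 2)), -1)), Mul(Add(-62, Mul(3, 9)), Pow(40350, -1))) = Add(Mul(-7665, Pow(Mul(-8, 484), -1)), Mul(Add(-62, 27), Rational(1, 40350))) = Add(Mul(-7665, Pow(-3872, -1)), Mul(-35, Rational(1, 40350))) = Add(Mul(-7665, Rational(-1, 3872)), Rational(-7, 8070)) = Add(Rational(7665, 3872), Rational(-7, 8070)) = Rational(30914723, 15623520)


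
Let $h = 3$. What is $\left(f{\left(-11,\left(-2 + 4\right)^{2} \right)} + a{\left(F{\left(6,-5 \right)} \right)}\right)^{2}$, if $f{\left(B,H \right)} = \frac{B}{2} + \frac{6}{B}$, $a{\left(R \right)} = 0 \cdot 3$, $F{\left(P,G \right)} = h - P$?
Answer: $\frac{17689}{484} \approx 36.548$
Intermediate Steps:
$F{\left(P,G \right)} = 3 - P$
$a{\left(R \right)} = 0$
$f{\left(B,H \right)} = \frac{B}{2} + \frac{6}{B}$ ($f{\left(B,H \right)} = B \frac{1}{2} + \frac{6}{B} = \frac{B}{2} + \frac{6}{B}$)
$\left(f{\left(-11,\left(-2 + 4\right)^{2} \right)} + a{\left(F{\left(6,-5 \right)} \right)}\right)^{2} = \left(\left(\frac{1}{2} \left(-11\right) + \frac{6}{-11}\right) + 0\right)^{2} = \left(\left(- \frac{11}{2} + 6 \left(- \frac{1}{11}\right)\right) + 0\right)^{2} = \left(\left(- \frac{11}{2} - \frac{6}{11}\right) + 0\right)^{2} = \left(- \frac{133}{22} + 0\right)^{2} = \left(- \frac{133}{22}\right)^{2} = \frac{17689}{484}$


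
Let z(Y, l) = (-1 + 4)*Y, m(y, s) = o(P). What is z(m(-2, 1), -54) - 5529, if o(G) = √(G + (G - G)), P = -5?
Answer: -5529 + 3*I*√5 ≈ -5529.0 + 6.7082*I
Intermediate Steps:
o(G) = √G (o(G) = √(G + 0) = √G)
m(y, s) = I*√5 (m(y, s) = √(-5) = I*√5)
z(Y, l) = 3*Y
z(m(-2, 1), -54) - 5529 = 3*(I*√5) - 5529 = 3*I*√5 - 5529 = -5529 + 3*I*√5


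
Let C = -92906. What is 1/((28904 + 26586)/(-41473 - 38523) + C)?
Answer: -39998/3716081933 ≈ -1.0763e-5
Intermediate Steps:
1/((28904 + 26586)/(-41473 - 38523) + C) = 1/((28904 + 26586)/(-41473 - 38523) - 92906) = 1/(55490/(-79996) - 92906) = 1/(55490*(-1/79996) - 92906) = 1/(-27745/39998 - 92906) = 1/(-3716081933/39998) = -39998/3716081933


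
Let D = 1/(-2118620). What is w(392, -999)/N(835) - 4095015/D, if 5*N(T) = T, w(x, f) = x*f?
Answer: 1448855373051492/167 ≈ 8.6758e+12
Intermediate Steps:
D = -1/2118620 ≈ -4.7201e-7
w(x, f) = f*x
N(T) = T/5
w(392, -999)/N(835) - 4095015/D = (-999*392)/(((1/5)*835)) - 4095015/(-1/2118620) = -391608/167 - 4095015*(-2118620) = -391608*1/167 + 8675780679300 = -391608/167 + 8675780679300 = 1448855373051492/167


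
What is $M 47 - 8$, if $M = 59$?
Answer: $2765$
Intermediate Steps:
$M 47 - 8 = 59 \cdot 47 - 8 = 2773 - 8 = 2765$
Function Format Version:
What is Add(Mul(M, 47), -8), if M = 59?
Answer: 2765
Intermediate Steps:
Add(Mul(M, 47), -8) = Add(Mul(59, 47), -8) = Add(2773, -8) = 2765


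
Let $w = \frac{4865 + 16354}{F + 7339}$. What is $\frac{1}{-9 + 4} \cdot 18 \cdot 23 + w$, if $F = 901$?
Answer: $- \frac{661053}{8240} \approx -80.225$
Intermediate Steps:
$w = \frac{21219}{8240}$ ($w = \frac{4865 + 16354}{901 + 7339} = \frac{21219}{8240} \approx 2.5751$)
$\frac{1}{-9 + 4} \cdot 18 \cdot 23 + w = \frac{1}{-9 + 4} \cdot 18 \cdot 23 + \frac{21219}{8240} = \frac{1}{-5} \cdot 18 \cdot 23 + \frac{21219}{8240} = \left(- \frac{1}{5}\right) 18 \cdot 23 + \frac{21219}{8240} = \left(- \frac{18}{5}\right) 23 + \frac{21219}{8240} = - \frac{414}{5} + \frac{21219}{8240} = - \frac{661053}{8240}$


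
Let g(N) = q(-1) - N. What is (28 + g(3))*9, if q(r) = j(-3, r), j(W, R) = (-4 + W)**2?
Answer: 666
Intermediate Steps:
q(r) = 49 (q(r) = (-4 - 3)**2 = (-7)**2 = 49)
g(N) = 49 - N
(28 + g(3))*9 = (28 + (49 - 1*3))*9 = (28 + (49 - 3))*9 = (28 + 46)*9 = 74*9 = 666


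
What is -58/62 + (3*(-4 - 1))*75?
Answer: -34904/31 ≈ -1125.9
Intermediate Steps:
-58/62 + (3*(-4 - 1))*75 = -58*1/62 + (3*(-5))*75 = -29/31 - 15*75 = -29/31 - 1125 = -34904/31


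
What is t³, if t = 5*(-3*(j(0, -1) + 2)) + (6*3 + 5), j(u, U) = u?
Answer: -343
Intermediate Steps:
t = -7 (t = 5*(-3*(0 + 2)) + (6*3 + 5) = 5*(-3*2) + (18 + 5) = 5*(-6) + 23 = -30 + 23 = -7)
t³ = (-7)³ = -343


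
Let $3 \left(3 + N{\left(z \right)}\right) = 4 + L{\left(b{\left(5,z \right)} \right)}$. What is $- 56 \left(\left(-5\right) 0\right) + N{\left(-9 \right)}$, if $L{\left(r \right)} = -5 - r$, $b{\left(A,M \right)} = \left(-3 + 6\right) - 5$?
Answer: $- \frac{8}{3} \approx -2.6667$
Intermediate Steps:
$b{\left(A,M \right)} = -2$ ($b{\left(A,M \right)} = 3 - 5 = -2$)
$N{\left(z \right)} = - \frac{8}{3}$ ($N{\left(z \right)} = -3 + \frac{4 - 3}{3} = -3 + \frac{1}{3} \cdot 1 = -3 + \frac{1}{3} = - \frac{8}{3}$)
$- 56 \left(\left(-5\right) 0\right) + N{\left(-9 \right)} = - 56 \left(\left(-5\right) 0\right) - \frac{8}{3} = \left(-56\right) 0 - \frac{8}{3} = 0 - \frac{8}{3} = - \frac{8}{3}$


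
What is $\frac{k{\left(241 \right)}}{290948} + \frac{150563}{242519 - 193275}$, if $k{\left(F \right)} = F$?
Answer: $\frac{5477233941}{1790930414} \approx 3.0583$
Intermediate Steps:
$\frac{k{\left(241 \right)}}{290948} + \frac{150563}{242519 - 193275} = \frac{241}{290948} + \frac{150563}{242519 - 193275} = 241 \cdot \frac{1}{290948} + \frac{150563}{242519 - 193275} = \frac{241}{290948} + \frac{150563}{49244} = \frac{5477233941}{1790930414}$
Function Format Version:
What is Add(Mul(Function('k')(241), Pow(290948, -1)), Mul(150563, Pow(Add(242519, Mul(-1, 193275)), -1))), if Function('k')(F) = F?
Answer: Rational(5477233941, 1790930414) ≈ 3.0583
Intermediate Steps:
Add(Mul(Function('k')(241), Pow(290948, -1)), Mul(150563, Pow(Add(242519, Mul(-1, 193275)), -1))) = Add(Mul(241, Pow(290948, -1)), Mul(150563, Pow(Add(242519, Mul(-1, 193275)), -1))) = Add(Mul(241, Rational(1, 290948)), Mul(150563, Pow(Add(242519, -193275), -1))) = Add(Rational(241, 290948), Mul(150563, Pow(49244, -1))) = Add(Rational(241, 290948), Mul(150563, Rational(1, 49244))) = Add(Rational(241, 290948), Rational(150563, 49244)) = Rational(5477233941, 1790930414)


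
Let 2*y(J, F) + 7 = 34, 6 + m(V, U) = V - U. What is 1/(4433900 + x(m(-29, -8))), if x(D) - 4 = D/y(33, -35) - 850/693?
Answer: 693/3072693236 ≈ 2.2554e-7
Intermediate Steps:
m(V, U) = -6 + V - U (m(V, U) = -6 + (V - U) = -6 + V - U)
y(J, F) = 27/2 (y(J, F) = -7/2 + (½)*34 = -7/2 + 17 = 27/2)
x(D) = 1922/693 + 2*D/27 (x(D) = 4 + (D/(27/2) - 850/693) = 4 + (D*(2/27) - 850*1/693) = 4 + (2*D/27 - 850/693) = 4 + (-850/693 + 2*D/27) = 1922/693 + 2*D/27)
1/(4433900 + x(m(-29, -8))) = 1/(4433900 + (1922/693 + 2*(-6 - 29 - 1*(-8))/27)) = 1/(4433900 + (1922/693 + 2*(-6 - 29 + 8)/27)) = 1/(4433900 + (1922/693 + (2/27)*(-27))) = 1/(4433900 + (1922/693 - 2)) = 1/(4433900 + 536/693) = 1/(3072693236/693) = 693/3072693236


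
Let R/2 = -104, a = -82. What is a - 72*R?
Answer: 14894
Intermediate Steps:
R = -208 (R = 2*(-104) = -208)
a - 72*R = -82 - 72*(-208) = -82 + 14976 = 14894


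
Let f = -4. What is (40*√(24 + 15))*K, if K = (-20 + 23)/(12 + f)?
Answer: 15*√39 ≈ 93.675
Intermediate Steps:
K = 3/8 (K = (-20 + 23)/(12 - 4) = 3/8 ≈ 0.37500)
(40*√(24 + 15))*K = (40*√(24 + 15))*(3/8) = (40*√39)*(3/8) = 15*√39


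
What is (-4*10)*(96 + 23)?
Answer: -4760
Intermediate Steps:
(-4*10)*(96 + 23) = -40*119 = -4760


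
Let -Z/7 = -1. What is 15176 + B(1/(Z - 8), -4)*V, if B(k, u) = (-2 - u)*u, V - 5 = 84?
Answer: 14464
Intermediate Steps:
Z = 7 (Z = -7*(-1) = 7)
V = 89 (V = 5 + 84 = 89)
B(k, u) = u*(-2 - u)
15176 + B(1/(Z - 8), -4)*V = 15176 - 1*(-4)*(2 - 4)*89 = 15176 - 1*(-4)*(-2)*89 = 15176 - 8*89 = 15176 - 712 = 14464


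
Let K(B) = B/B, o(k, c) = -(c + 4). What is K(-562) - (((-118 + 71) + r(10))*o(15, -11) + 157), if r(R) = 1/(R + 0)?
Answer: 1723/10 ≈ 172.30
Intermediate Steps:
o(k, c) = -4 - c (o(k, c) = -(4 + c) = -4 - c)
r(R) = 1/R
K(B) = 1
K(-562) - (((-118 + 71) + r(10))*o(15, -11) + 157) = 1 - (((-118 + 71) + 1/10)*(-4 - 1*(-11)) + 157) = 1 - ((-47 + ⅒)*(-4 + 11) + 157) = 1 - (-469/10*7 + 157) = 1 - (-3283/10 + 157) = 1 - 1*(-1713/10) = 1 + 1713/10 = 1723/10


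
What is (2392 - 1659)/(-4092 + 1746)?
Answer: -733/2346 ≈ -0.31245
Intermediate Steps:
(2392 - 1659)/(-4092 + 1746) = 733/(-2346) = 733*(-1/2346) = -733/2346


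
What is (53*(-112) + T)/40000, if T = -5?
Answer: -5941/40000 ≈ -0.14852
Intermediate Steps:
(53*(-112) + T)/40000 = (53*(-112) - 5)/40000 = (-5936 - 5)*(1/40000) = -5941*1/40000 = -5941/40000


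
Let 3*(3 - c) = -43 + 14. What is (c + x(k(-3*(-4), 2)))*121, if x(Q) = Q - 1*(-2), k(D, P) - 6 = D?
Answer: 11858/3 ≈ 3952.7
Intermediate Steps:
k(D, P) = 6 + D
x(Q) = 2 + Q (x(Q) = Q + 2 = 2 + Q)
c = 38/3 (c = 3 - (-43 + 14)/3 = 3 - 1/3*(-29) = 3 + 29/3 = 38/3 ≈ 12.667)
(c + x(k(-3*(-4), 2)))*121 = (38/3 + (2 + (6 - 3*(-4))))*121 = (38/3 + (2 + (6 + 12)))*121 = (38/3 + (2 + 18))*121 = (38/3 + 20)*121 = (98/3)*121 = 11858/3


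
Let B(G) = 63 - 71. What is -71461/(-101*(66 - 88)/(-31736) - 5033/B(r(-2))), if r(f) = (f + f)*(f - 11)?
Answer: -2267886296/19963689 ≈ -113.60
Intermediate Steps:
r(f) = 2*f*(-11 + f) (r(f) = (2*f)*(-11 + f) = 2*f*(-11 + f))
B(G) = -8
-71461/(-101*(66 - 88)/(-31736) - 5033/B(r(-2))) = -71461/(-101*(66 - 88)/(-31736) - 5033/(-8)) = -71461/(-101*(-22)*(-1/31736) - 5033*(-⅛)) = -71461/(2222*(-1/31736) + 5033/8) = -71461/(-1111/15868 + 5033/8) = -71461/19963689/31736 = -71461*31736/19963689 = -2267886296/19963689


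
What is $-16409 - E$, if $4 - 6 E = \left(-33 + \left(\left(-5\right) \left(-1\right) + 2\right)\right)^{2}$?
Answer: $-16297$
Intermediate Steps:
$E = -112$ ($E = \frac{2}{3} - \frac{\left(-33 + \left(\left(-5\right) \left(-1\right) + 2\right)\right)^{2}}{6} = \frac{2}{3} - \frac{\left(-33 + \left(5 + 2\right)\right)^{2}}{6} = \frac{2}{3} - \frac{\left(-33 + 7\right)^{2}}{6} = \frac{2}{3} - \frac{\left(-26\right)^{2}}{6} = \frac{2}{3} - \frac{338}{3} = -112$)
$-16409 - E = -16409 - -112 = -16409 + 112 = -16297$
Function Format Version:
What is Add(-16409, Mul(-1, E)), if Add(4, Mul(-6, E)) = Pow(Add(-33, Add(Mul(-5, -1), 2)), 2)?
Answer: -16297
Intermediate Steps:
E = -112 (E = Add(Rational(2, 3), Mul(Rational(-1, 6), Pow(Add(-33, Add(Mul(-5, -1), 2)), 2))) = Add(Rational(2, 3), Mul(Rational(-1, 6), Pow(Add(-33, Add(5, 2)), 2))) = Add(Rational(2, 3), Mul(Rational(-1, 6), Pow(Add(-33, 7), 2))) = Add(Rational(2, 3), Mul(Rational(-1, 6), Pow(-26, 2))) = Add(Rational(2, 3), Mul(Rational(-1, 6), 676)) = Add(Rational(2, 3), Rational(-338, 3)) = -112)
Add(-16409, Mul(-1, E)) = Add(-16409, Mul(-1, -112)) = Add(-16409, 112) = -16297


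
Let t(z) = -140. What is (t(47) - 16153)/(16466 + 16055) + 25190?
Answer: 819187697/32521 ≈ 25190.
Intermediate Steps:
(t(47) - 16153)/(16466 + 16055) + 25190 = (-140 - 16153)/(16466 + 16055) + 25190 = -16293/32521 + 25190 = 819187697/32521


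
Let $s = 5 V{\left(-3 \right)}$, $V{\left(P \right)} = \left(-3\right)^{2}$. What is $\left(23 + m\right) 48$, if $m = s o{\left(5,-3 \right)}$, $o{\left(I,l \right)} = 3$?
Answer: $7584$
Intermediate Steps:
$V{\left(P \right)} = 9$
$s = 45$ ($s = 5 \cdot 9 = 45$)
$m = 135$ ($m = 45 \cdot 3 = 135$)
$\left(23 + m\right) 48 = \left(23 + 135\right) 48 = 158 \cdot 48 = 7584$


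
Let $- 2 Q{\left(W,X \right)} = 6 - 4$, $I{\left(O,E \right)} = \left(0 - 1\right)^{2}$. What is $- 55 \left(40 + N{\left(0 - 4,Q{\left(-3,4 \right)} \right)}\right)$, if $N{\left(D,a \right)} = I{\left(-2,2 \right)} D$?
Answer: $-1980$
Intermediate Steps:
$I{\left(O,E \right)} = 1$ ($I{\left(O,E \right)} = \left(-1\right)^{2} = 1$)
$Q{\left(W,X \right)} = -1$ ($Q{\left(W,X \right)} = - \frac{6 - 4}{2} = \left(- \frac{1}{2}\right) 2 = -1$)
$N{\left(D,a \right)} = D$ ($N{\left(D,a \right)} = 1 D = D$)
$- 55 \left(40 + N{\left(0 - 4,Q{\left(-3,4 \right)} \right)}\right) = - 55 \left(40 + \left(0 - 4\right)\right) = - 55 \left(40 - 4\right) = \left(-55\right) 36 = -1980$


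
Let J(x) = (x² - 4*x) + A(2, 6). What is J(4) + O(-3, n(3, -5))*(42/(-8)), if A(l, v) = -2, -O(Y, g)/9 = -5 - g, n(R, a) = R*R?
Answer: -1327/2 ≈ -663.50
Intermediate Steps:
n(R, a) = R²
O(Y, g) = 45 + 9*g (O(Y, g) = -9*(-5 - g) = 45 + 9*g)
J(x) = -2 + x² - 4*x (J(x) = (x² - 4*x) - 2 = -2 + x² - 4*x)
J(4) + O(-3, n(3, -5))*(42/(-8)) = (-2 + 4² - 4*4) + (45 + 9*3²)*(42/(-8)) = (-2 + 16 - 16) + (45 + 9*9)*(42*(-⅛)) = -2 + (45 + 81)*(-21/4) = -2 + 126*(-21/4) = -2 - 1323/2 = -1327/2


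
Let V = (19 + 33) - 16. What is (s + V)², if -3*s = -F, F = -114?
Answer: 4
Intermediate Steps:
s = -38 (s = -(-1)*(-114)/3 = -⅓*114 = -38)
V = 36 (V = 52 - 16 = 36)
(s + V)² = (-38 + 36)² = (-2)² = 4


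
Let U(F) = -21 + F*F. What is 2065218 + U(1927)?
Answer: 5778526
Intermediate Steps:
U(F) = -21 + F²
2065218 + U(1927) = 2065218 + (-21 + 1927²) = 2065218 + (-21 + 3713329) = 2065218 + 3713308 = 5778526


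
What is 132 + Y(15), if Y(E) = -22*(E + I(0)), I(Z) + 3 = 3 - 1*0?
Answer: -198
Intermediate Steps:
I(Z) = 0 (I(Z) = -3 + (3 - 1*0) = -3 + (3 + 0) = -3 + 3 = 0)
Y(E) = -22*E (Y(E) = -22*(E + 0) = -22*E)
132 + Y(15) = 132 - 22*15 = 132 - 330 = -198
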